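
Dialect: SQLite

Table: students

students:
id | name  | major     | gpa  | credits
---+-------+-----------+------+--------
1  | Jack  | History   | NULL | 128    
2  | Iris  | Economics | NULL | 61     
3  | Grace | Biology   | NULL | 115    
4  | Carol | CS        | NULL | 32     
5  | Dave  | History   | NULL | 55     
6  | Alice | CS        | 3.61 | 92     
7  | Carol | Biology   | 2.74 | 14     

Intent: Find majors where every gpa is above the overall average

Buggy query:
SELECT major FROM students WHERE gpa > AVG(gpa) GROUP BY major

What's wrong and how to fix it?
Bug: WHERE evaluates per row before aggregation, so AVG() is unavailable

Fix: Use a subquery for AVG and a HAVING MIN(...) filter so the condition holds for every row in the group

Corrected query:
SELECT major FROM students GROUP BY major HAVING MIN(gpa) > (SELECT AVG(gpa) FROM students)

Result:
major
-----
CS   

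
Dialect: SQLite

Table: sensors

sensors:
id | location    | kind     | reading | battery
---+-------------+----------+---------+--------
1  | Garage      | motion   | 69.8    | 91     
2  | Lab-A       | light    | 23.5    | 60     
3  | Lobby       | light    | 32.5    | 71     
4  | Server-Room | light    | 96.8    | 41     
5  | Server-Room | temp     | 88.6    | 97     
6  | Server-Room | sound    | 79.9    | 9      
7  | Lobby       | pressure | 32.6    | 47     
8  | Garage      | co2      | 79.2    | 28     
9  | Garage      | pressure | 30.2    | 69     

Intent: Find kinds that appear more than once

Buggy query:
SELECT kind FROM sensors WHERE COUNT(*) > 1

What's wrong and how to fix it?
Bug: COUNT(*) is an aggregate and cannot be used in WHERE

Fix: GROUP BY kind, then filter groups with HAVING COUNT(*) > 1

Corrected query:
SELECT kind FROM sensors GROUP BY kind HAVING COUNT(*) > 1

Result:
kind    
--------
light   
pressure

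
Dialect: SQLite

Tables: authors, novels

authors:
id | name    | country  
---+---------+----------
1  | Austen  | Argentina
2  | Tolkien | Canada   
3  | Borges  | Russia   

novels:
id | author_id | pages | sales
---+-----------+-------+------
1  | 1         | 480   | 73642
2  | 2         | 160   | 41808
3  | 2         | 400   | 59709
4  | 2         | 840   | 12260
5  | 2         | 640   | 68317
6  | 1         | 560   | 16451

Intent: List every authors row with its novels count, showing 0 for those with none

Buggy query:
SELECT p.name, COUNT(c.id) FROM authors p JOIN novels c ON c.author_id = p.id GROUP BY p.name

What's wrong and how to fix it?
Bug: INNER JOIN drops authors rows that have no matching novels rows

Fix: Use LEFT JOIN so parents without children still appear (COUNT(c.id) gives 0)

Corrected query:
SELECT p.name, COUNT(c.id) FROM authors p LEFT JOIN novels c ON c.author_id = p.id GROUP BY p.name

Result:
name    | COUNT(c.id)
--------+------------
Austen  | 2          
Borges  | 0          
Tolkien | 4          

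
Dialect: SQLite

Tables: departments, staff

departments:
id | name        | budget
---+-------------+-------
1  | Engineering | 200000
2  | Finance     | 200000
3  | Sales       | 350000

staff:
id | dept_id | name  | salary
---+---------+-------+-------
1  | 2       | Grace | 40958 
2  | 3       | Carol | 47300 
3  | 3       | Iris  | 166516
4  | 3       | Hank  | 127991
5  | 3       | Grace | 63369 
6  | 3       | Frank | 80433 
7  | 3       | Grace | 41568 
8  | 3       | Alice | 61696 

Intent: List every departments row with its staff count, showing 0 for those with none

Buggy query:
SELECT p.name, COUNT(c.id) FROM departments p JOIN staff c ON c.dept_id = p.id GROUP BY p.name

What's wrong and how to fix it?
Bug: An inner join excludes parents with zero children

Fix: Use LEFT JOIN so parents without children still appear (COUNT(c.id) gives 0)

Corrected query:
SELECT p.name, COUNT(c.id) FROM departments p LEFT JOIN staff c ON c.dept_id = p.id GROUP BY p.name

Result:
name        | COUNT(c.id)
------------+------------
Engineering | 0          
Finance     | 1          
Sales       | 7          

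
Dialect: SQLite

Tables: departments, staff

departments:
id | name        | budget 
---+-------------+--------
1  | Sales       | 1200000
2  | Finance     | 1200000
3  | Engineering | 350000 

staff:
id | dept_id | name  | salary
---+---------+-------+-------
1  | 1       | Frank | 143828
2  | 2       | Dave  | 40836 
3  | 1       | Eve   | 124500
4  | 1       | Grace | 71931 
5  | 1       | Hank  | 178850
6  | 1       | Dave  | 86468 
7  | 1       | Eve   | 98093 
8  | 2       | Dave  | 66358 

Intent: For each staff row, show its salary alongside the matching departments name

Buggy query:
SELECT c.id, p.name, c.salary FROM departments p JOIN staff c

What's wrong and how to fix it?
Bug: Missing join condition: each staff row is matched to all departments rows instead of just its own

Fix: Add ON c.dept_id = p.id to the JOIN

Corrected query:
SELECT c.id, p.name, c.salary FROM departments p JOIN staff c ON c.dept_id = p.id

Result:
id | name    | salary
---+---------+-------
1  | Sales   | 143828
2  | Finance | 40836 
3  | Sales   | 124500
4  | Sales   | 71931 
5  | Sales   | 178850
6  | Sales   | 86468 
7  | Sales   | 98093 
8  | Finance | 66358 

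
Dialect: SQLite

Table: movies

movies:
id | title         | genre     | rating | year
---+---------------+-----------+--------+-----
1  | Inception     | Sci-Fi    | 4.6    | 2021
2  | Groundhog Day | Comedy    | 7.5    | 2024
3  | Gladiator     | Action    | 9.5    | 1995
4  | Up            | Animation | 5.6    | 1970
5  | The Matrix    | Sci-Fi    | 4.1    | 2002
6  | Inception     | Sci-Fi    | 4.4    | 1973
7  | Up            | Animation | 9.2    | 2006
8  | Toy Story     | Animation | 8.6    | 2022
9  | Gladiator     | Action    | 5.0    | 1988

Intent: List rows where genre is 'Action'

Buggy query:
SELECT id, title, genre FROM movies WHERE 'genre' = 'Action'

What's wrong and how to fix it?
Bug: Single quotes denote string literals in SQL; the column name is being compared as a constant string

Fix: Remove the quotes around the column name (or use double quotes for an identifier)

Corrected query:
SELECT id, title, genre FROM movies WHERE genre = 'Action'

Result:
id | title     | genre 
---+-----------+-------
3  | Gladiator | Action
9  | Gladiator | Action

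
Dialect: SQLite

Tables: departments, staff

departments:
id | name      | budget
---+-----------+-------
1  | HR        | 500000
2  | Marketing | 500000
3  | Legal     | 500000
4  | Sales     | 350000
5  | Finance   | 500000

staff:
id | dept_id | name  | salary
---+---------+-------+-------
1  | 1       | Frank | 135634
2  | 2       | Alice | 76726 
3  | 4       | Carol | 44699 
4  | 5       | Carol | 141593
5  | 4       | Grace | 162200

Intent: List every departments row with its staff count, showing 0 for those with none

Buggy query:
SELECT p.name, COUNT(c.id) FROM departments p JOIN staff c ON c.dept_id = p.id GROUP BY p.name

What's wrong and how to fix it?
Bug: An inner join excludes parents with zero children

Fix: Switch to LEFT JOIN to retain unmatched parent rows

Corrected query:
SELECT p.name, COUNT(c.id) FROM departments p LEFT JOIN staff c ON c.dept_id = p.id GROUP BY p.name

Result:
name      | COUNT(c.id)
----------+------------
Finance   | 1          
HR        | 1          
Legal     | 0          
Marketing | 1          
Sales     | 2          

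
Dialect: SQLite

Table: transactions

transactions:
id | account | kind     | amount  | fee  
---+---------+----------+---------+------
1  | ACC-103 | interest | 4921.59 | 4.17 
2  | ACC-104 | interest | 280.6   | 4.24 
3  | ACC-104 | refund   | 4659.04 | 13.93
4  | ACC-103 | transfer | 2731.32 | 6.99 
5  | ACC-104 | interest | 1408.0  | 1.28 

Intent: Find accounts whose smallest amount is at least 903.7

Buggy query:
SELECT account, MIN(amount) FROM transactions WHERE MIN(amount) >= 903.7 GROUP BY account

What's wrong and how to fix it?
Bug: MIN() in WHERE is a misuse of aggregate

Fix: Replace WHERE with HAVING after the GROUP BY

Corrected query:
SELECT account, MIN(amount) FROM transactions GROUP BY account HAVING MIN(amount) >= 903.7

Result:
account | MIN(amount)
--------+------------
ACC-103 | 2731.32    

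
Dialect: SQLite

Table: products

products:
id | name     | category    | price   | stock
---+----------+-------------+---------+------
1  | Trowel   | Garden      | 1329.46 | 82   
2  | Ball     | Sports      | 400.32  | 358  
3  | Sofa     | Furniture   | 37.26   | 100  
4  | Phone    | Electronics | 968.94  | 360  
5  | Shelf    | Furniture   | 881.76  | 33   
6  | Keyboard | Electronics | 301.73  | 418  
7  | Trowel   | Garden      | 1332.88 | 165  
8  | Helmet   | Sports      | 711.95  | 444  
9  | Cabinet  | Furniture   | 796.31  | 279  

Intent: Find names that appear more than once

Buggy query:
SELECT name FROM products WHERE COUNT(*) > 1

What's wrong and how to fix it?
Bug: WHERE can't reference COUNT(*); aggregates are computed after WHERE

Fix: GROUP BY name, then filter groups with HAVING COUNT(*) > 1

Corrected query:
SELECT name FROM products GROUP BY name HAVING COUNT(*) > 1

Result:
name  
------
Trowel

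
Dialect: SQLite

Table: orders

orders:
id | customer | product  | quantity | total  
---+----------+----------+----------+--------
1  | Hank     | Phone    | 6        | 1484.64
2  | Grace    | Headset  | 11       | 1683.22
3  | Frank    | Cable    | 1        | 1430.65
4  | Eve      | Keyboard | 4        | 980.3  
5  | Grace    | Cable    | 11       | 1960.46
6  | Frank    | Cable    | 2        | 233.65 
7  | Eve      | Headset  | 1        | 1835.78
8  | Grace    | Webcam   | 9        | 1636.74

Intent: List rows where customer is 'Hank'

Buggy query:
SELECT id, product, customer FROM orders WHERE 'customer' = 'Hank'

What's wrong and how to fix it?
Bug: Single quotes denote string literals in SQL; the column name is being compared as a constant string

Fix: Reference the column as customer without single quotes

Corrected query:
SELECT id, product, customer FROM orders WHERE customer = 'Hank'

Result:
id | product | customer
---+---------+---------
1  | Phone   | Hank    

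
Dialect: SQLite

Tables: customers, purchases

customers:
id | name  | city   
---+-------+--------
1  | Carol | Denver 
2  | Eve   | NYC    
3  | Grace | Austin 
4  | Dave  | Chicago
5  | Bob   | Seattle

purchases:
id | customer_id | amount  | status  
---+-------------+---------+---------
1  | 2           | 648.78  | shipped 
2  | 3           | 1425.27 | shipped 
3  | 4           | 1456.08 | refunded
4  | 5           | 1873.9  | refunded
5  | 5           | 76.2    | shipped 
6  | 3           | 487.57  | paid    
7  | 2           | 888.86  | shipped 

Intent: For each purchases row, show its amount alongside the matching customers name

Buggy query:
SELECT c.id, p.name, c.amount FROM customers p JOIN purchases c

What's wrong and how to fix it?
Bug: Missing join condition: each purchases row is matched to all customers rows instead of just its own

Fix: Add ON c.customer_id = p.id to the JOIN

Corrected query:
SELECT c.id, p.name, c.amount FROM customers p JOIN purchases c ON c.customer_id = p.id

Result:
id | name  | amount 
---+-------+--------
1  | Eve   | 648.78 
2  | Grace | 1425.27
3  | Dave  | 1456.08
4  | Bob   | 1873.9 
5  | Bob   | 76.2   
6  | Grace | 487.57 
7  | Eve   | 888.86 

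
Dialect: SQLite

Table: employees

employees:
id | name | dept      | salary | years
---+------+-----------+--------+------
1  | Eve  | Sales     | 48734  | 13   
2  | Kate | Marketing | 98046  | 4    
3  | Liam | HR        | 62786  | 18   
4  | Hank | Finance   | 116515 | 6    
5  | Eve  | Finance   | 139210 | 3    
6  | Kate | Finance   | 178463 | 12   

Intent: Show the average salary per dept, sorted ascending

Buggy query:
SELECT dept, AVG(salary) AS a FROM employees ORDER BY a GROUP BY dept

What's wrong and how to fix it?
Bug: ORDER BY appears before GROUP BY; SQL clause order requires GROUP BY first

Fix: Move ORDER BY to the end, after GROUP BY

Corrected query:
SELECT dept, AVG(salary) AS a FROM employees GROUP BY dept ORDER BY a

Result:
dept      | a            
----------+--------------
Sales     | 48734        
HR        | 62786        
Marketing | 98046        
Finance   | 144729.333333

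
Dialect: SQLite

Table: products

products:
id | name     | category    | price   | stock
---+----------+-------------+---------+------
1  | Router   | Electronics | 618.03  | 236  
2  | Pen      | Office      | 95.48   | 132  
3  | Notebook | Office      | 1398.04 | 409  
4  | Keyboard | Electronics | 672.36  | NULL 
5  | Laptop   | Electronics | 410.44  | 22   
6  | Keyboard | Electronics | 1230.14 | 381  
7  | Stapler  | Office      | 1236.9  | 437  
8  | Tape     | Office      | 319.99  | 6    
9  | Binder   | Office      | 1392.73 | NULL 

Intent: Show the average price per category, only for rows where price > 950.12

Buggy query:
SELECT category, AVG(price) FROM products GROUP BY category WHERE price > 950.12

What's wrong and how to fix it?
Bug: Row-level WHERE must come before GROUP BY in the clause order

Fix: Place WHERE between FROM and GROUP BY

Corrected query:
SELECT category, AVG(price) FROM products WHERE price > 950.12 GROUP BY category

Result:
category    | AVG(price) 
------------+------------
Electronics | 1230.14    
Office      | 1342.556667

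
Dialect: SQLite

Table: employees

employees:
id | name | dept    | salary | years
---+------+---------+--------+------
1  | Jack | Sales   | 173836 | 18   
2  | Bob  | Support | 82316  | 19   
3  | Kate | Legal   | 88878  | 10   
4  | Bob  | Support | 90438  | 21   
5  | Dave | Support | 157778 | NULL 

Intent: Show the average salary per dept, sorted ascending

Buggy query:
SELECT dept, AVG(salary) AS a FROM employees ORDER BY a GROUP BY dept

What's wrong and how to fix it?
Bug: GROUP BY must precede ORDER BY

Fix: Move ORDER BY to the end, after GROUP BY

Corrected query:
SELECT dept, AVG(salary) AS a FROM employees GROUP BY dept ORDER BY a

Result:
dept    | a            
--------+--------------
Legal   | 88878        
Support | 110177.333333
Sales   | 173836       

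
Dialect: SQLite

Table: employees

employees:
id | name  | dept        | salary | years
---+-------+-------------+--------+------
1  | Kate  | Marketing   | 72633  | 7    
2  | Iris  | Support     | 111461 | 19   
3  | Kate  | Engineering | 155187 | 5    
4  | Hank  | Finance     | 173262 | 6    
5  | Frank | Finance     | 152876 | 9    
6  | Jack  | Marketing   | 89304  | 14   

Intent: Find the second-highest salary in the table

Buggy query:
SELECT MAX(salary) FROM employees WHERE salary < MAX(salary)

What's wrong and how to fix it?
Bug: The inner MAX is an aggregate inside WHERE, which is not allowed

Fix: Compute the overall MAX in a subquery, then take MAX of rows below it

Corrected query:
SELECT MAX(salary) FROM employees WHERE salary < (SELECT MAX(salary) FROM employees)

Result:
MAX(salary)
-----------
155187     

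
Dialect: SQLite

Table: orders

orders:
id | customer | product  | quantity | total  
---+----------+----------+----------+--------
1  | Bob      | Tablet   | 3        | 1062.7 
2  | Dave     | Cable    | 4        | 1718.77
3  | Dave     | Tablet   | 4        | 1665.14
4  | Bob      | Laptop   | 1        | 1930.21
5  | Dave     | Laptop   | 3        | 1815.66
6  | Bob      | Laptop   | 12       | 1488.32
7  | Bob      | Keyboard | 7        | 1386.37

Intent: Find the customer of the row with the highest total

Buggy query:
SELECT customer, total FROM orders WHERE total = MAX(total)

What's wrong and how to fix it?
Bug: WHERE is evaluated per row; an aggregate over the whole table isn't defined there

Fix: Wrap MAX in a scalar subquery so WHERE compares against a single value

Corrected query:
SELECT customer, total FROM orders WHERE total = (SELECT MAX(total) FROM orders)

Result:
customer | total  
---------+--------
Bob      | 1930.21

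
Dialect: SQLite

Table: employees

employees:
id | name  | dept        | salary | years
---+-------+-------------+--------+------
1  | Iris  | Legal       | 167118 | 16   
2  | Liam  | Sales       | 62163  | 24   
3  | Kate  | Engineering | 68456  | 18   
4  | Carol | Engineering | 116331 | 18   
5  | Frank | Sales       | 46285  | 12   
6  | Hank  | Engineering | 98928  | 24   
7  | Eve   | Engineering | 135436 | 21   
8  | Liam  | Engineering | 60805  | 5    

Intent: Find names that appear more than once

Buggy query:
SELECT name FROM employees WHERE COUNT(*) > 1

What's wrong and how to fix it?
Bug: COUNT(*) is an aggregate and cannot be used in WHERE

Fix: GROUP BY name, then filter groups with HAVING COUNT(*) > 1

Corrected query:
SELECT name FROM employees GROUP BY name HAVING COUNT(*) > 1

Result:
name
----
Liam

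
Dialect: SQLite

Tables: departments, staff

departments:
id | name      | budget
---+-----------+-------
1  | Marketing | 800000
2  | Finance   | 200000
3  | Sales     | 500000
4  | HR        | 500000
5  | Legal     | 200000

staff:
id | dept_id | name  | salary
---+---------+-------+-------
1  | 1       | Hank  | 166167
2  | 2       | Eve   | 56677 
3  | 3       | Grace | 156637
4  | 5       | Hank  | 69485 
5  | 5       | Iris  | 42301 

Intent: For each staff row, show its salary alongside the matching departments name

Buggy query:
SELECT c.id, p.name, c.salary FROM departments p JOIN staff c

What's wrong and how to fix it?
Bug: JOIN with no ON clause produces a cartesian product; every staff row pairs with every departments row

Fix: Specify the join condition linking the foreign key to the parent id

Corrected query:
SELECT c.id, p.name, c.salary FROM departments p JOIN staff c ON c.dept_id = p.id

Result:
id | name      | salary
---+-----------+-------
1  | Marketing | 166167
2  | Finance   | 56677 
3  | Sales     | 156637
4  | Legal     | 69485 
5  | Legal     | 42301 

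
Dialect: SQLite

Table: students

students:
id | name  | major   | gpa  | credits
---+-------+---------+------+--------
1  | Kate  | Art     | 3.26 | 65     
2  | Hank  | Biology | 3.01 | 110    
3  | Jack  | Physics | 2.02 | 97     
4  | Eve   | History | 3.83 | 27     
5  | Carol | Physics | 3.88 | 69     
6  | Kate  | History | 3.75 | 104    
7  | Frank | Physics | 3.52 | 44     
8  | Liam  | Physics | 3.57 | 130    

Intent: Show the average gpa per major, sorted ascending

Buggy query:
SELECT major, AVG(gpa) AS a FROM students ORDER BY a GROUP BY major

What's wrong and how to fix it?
Bug: ORDER BY appears before GROUP BY; SQL clause order requires GROUP BY first

Fix: Move ORDER BY to the end, after GROUP BY

Corrected query:
SELECT major, AVG(gpa) AS a FROM students GROUP BY major ORDER BY a

Result:
major   | a     
--------+-------
Biology | 3.01  
Physics | 3.2475
Art     | 3.26  
History | 3.79  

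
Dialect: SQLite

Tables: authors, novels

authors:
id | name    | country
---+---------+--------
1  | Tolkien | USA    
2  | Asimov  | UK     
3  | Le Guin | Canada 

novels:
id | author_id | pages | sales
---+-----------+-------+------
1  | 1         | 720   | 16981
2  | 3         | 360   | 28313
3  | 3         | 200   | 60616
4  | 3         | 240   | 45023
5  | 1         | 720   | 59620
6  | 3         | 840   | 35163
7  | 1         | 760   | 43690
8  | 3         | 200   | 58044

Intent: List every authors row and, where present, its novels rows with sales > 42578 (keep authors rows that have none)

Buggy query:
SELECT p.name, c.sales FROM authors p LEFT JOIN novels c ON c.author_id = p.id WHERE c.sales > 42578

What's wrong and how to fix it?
Bug: Filtering c.sales in WHERE discards the NULL rows produced by LEFT JOIN, turning it into an inner join

Fix: Put 'c.sales > 42578' in the JOIN's ON clause instead of WHERE

Corrected query:
SELECT p.name, c.sales FROM authors p LEFT JOIN novels c ON c.author_id = p.id AND c.sales > 42578

Result:
name    | sales
--------+------
Tolkien | 43690
Tolkien | 59620
Asimov  | NULL 
Le Guin | 45023
Le Guin | 58044
Le Guin | 60616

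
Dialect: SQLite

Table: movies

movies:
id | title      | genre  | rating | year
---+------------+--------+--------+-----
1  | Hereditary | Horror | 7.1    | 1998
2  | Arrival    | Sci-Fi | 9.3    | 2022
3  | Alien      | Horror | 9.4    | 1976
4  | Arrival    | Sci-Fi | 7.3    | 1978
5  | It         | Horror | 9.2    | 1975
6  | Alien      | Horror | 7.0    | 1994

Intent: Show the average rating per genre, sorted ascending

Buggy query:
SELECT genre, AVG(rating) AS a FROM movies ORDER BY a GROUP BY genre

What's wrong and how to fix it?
Bug: ORDER BY appears before GROUP BY; SQL clause order requires GROUP BY first

Fix: Reorder: SELECT … FROM … GROUP BY … ORDER BY …

Corrected query:
SELECT genre, AVG(rating) AS a FROM movies GROUP BY genre ORDER BY a

Result:
genre  | a    
-------+------
Horror | 8.175
Sci-Fi | 8.3  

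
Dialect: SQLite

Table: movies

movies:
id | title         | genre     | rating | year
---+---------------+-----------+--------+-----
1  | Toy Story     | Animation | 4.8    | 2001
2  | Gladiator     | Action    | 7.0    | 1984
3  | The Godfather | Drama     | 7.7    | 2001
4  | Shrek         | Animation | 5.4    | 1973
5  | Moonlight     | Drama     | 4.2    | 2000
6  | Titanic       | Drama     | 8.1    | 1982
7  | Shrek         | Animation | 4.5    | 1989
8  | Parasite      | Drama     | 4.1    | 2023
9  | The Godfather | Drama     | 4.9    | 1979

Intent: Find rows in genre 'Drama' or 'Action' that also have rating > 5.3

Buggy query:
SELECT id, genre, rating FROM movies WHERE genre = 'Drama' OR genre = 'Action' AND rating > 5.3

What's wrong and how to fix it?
Bug: Without parentheses, AND is evaluated before OR, so the rating filter only applies to the 'Action' branch

Fix: Group the OR with parentheses (or use IN), then AND the threshold

Corrected query:
SELECT id, genre, rating FROM movies WHERE (genre = 'Drama' OR genre = 'Action') AND rating > 5.3

Result:
id | genre  | rating
---+--------+-------
2  | Action | 7     
3  | Drama  | 7.7   
6  | Drama  | 8.1   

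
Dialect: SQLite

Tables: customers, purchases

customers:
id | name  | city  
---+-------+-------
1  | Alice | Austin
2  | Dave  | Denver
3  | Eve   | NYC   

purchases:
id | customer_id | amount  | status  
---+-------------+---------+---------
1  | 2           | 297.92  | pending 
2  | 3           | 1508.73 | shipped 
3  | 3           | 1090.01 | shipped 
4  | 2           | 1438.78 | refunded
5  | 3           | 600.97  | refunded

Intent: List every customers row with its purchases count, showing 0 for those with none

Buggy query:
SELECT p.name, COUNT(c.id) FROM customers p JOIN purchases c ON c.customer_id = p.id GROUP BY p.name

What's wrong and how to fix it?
Bug: INNER JOIN drops customers rows that have no matching purchases rows

Fix: Switch to LEFT JOIN to retain unmatched parent rows

Corrected query:
SELECT p.name, COUNT(c.id) FROM customers p LEFT JOIN purchases c ON c.customer_id = p.id GROUP BY p.name

Result:
name  | COUNT(c.id)
------+------------
Alice | 0          
Dave  | 2          
Eve   | 3          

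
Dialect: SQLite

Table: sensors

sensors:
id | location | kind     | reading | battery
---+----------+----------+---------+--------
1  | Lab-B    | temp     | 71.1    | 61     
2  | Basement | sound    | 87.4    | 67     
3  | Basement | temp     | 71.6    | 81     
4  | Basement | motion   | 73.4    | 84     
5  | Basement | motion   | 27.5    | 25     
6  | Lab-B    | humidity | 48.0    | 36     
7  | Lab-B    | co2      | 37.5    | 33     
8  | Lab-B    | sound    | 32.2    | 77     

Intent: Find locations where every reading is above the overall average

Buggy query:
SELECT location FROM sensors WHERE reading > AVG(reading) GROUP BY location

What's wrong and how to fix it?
Bug: AVG() is an aggregate; it can't sit directly in WHERE

Fix: Compute the overall average in a scalar subquery and compare each group's MIN against it in HAVING

Corrected query:
SELECT location FROM sensors GROUP BY location HAVING MIN(reading) > (SELECT AVG(reading) FROM sensors)

Result:
(no rows)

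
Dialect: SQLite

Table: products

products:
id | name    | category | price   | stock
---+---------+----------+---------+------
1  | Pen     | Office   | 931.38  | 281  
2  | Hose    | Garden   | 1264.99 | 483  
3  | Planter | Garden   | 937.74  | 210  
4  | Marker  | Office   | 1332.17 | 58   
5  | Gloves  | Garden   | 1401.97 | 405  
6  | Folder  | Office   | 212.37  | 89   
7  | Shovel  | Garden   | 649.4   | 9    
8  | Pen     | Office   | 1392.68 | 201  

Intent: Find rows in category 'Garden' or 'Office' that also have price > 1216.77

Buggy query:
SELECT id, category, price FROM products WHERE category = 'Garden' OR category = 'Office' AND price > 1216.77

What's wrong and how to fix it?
Bug: Without parentheses, AND is evaluated before OR, so the price filter only applies to the 'Office' branch

Fix: Group the OR with parentheses (or use IN), then AND the threshold

Corrected query:
SELECT id, category, price FROM products WHERE (category = 'Garden' OR category = 'Office') AND price > 1216.77

Result:
id | category | price  
---+----------+--------
2  | Garden   | 1264.99
4  | Office   | 1332.17
5  | Garden   | 1401.97
8  | Office   | 1392.68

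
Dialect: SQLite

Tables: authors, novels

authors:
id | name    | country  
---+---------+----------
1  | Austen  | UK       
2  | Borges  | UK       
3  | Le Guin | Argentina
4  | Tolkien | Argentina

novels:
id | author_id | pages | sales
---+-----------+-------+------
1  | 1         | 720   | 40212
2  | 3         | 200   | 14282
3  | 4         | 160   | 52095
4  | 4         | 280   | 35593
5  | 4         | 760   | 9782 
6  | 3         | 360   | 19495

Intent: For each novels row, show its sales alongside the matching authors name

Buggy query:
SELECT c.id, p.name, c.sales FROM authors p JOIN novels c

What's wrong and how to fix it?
Bug: Missing join condition: each novels row is matched to all authors rows instead of just its own

Fix: Add ON c.author_id = p.id to the JOIN

Corrected query:
SELECT c.id, p.name, c.sales FROM authors p JOIN novels c ON c.author_id = p.id

Result:
id | name    | sales
---+---------+------
1  | Austen  | 40212
2  | Le Guin | 14282
3  | Tolkien | 52095
4  | Tolkien | 35593
5  | Tolkien | 9782 
6  | Le Guin | 19495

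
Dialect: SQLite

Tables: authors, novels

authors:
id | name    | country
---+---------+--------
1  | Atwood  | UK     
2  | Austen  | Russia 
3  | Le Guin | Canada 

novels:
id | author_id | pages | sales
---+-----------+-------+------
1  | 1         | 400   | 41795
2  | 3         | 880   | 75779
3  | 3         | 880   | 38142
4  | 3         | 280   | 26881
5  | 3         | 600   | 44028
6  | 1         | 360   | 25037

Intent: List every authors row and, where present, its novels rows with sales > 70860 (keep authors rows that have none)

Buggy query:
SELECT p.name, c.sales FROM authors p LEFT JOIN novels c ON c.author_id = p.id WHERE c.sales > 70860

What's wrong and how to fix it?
Bug: Filtering c.sales in WHERE discards the NULL rows produced by LEFT JOIN, turning it into an inner join

Fix: Move the right-table condition into the ON clause so unmatched parents are kept

Corrected query:
SELECT p.name, c.sales FROM authors p LEFT JOIN novels c ON c.author_id = p.id AND c.sales > 70860

Result:
name    | sales
--------+------
Atwood  | NULL 
Austen  | NULL 
Le Guin | 75779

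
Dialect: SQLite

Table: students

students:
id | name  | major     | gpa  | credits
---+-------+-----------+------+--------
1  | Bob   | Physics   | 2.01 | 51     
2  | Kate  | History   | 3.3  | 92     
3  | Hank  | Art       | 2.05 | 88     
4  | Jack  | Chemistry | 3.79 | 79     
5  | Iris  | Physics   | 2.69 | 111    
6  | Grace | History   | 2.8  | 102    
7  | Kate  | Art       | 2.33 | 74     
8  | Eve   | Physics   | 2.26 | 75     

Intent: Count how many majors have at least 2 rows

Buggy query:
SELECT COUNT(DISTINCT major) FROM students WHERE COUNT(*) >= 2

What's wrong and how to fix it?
Bug: WHERE filters individual rows, not groups, so a group-level COUNT is invalid there

Fix: Use a subquery that GROUPs and filters with HAVING, then count its rows

Corrected query:
SELECT COUNT(*) FROM (SELECT major FROM students GROUP BY major HAVING COUNT(*) >= 2)

Result:
COUNT(*)
--------
3       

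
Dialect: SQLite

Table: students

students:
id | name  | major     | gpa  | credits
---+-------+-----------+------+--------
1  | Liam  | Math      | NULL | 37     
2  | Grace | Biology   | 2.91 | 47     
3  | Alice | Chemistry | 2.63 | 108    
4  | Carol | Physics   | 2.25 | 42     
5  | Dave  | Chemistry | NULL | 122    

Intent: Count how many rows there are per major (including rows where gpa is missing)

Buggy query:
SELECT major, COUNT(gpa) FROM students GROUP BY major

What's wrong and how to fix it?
Bug: COUNT(gpa) skips NULLs, so groups with missing gpa are undercounted

Fix: Replace COUNT(gpa) with COUNT(*)

Corrected query:
SELECT major, COUNT(*) FROM students GROUP BY major

Result:
major     | COUNT(*)
----------+---------
Biology   | 1       
Chemistry | 2       
Math      | 1       
Physics   | 1       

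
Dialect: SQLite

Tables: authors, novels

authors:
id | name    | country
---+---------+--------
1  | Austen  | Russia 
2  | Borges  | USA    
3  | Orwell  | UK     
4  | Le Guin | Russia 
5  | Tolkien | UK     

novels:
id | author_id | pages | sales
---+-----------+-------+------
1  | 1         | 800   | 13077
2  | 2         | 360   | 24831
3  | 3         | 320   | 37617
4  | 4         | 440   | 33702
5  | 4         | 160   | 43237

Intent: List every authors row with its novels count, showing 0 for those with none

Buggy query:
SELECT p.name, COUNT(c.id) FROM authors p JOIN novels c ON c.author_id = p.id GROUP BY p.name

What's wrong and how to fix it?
Bug: INNER JOIN drops authors rows that have no matching novels rows

Fix: Use LEFT JOIN so parents without children still appear (COUNT(c.id) gives 0)

Corrected query:
SELECT p.name, COUNT(c.id) FROM authors p LEFT JOIN novels c ON c.author_id = p.id GROUP BY p.name

Result:
name    | COUNT(c.id)
--------+------------
Austen  | 1          
Borges  | 1          
Le Guin | 2          
Orwell  | 1          
Tolkien | 0          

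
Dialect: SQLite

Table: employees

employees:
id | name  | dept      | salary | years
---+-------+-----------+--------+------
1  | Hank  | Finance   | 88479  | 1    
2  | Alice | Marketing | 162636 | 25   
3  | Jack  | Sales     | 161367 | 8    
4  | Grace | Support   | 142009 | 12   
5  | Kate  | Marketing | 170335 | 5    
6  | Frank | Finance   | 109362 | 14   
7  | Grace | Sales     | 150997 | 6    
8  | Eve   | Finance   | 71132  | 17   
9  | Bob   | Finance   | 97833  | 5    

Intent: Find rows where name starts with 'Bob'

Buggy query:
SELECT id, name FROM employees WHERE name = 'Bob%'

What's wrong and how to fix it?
Bug: Wildcards only work with LIKE; '=' treats '%' as a literal character

Fix: Replace '=' with LIKE so 'Bob%' is treated as a pattern

Corrected query:
SELECT id, name FROM employees WHERE name LIKE 'Bob%'

Result:
id | name
---+-----
9  | Bob 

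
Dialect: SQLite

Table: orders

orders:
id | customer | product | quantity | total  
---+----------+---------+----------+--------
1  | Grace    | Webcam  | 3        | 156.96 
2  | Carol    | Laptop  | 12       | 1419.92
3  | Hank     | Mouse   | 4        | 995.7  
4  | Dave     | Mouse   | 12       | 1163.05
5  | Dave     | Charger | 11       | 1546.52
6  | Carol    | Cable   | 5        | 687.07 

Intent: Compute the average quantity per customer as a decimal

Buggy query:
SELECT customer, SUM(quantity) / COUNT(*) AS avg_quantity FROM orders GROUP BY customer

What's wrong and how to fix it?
Bug: SUM(quantity) and COUNT(*) are both integers; the division truncates the fractional part

Fix: Multiply by 1.0 (or CAST to REAL) to force floating-point division

Corrected query:
SELECT customer, SUM(quantity) * 1.0 / COUNT(*) AS avg_quantity FROM orders GROUP BY customer

Result:
customer | avg_quantity
---------+-------------
Carol    | 8.5         
Dave     | 11.5        
Grace    | 3           
Hank     | 4           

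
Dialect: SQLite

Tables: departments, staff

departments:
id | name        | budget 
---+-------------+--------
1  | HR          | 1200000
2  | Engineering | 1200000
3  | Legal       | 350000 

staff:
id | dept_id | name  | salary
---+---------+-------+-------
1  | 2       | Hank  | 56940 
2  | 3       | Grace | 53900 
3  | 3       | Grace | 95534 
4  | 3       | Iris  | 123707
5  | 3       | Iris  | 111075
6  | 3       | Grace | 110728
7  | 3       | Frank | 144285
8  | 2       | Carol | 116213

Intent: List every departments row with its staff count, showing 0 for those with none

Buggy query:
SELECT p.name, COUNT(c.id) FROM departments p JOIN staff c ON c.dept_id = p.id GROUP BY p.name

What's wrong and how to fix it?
Bug: INNER JOIN drops departments rows that have no matching staff rows

Fix: Use LEFT JOIN so parents without children still appear (COUNT(c.id) gives 0)

Corrected query:
SELECT p.name, COUNT(c.id) FROM departments p LEFT JOIN staff c ON c.dept_id = p.id GROUP BY p.name

Result:
name        | COUNT(c.id)
------------+------------
Engineering | 2          
HR          | 0          
Legal       | 6          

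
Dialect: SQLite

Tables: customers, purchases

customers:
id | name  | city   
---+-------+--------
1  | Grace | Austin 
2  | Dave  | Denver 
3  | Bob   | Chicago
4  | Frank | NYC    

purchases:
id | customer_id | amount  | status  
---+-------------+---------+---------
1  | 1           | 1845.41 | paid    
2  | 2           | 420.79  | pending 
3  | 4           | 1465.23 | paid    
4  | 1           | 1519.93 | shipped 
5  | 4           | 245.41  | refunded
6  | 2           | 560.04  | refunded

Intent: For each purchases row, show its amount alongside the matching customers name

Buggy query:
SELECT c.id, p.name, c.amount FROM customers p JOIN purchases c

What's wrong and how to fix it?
Bug: JOIN with no ON clause produces a cartesian product; every purchases row pairs with every customers row

Fix: Specify the join condition linking the foreign key to the parent id

Corrected query:
SELECT c.id, p.name, c.amount FROM customers p JOIN purchases c ON c.customer_id = p.id

Result:
id | name  | amount 
---+-------+--------
1  | Grace | 1845.41
2  | Dave  | 420.79 
3  | Frank | 1465.23
4  | Grace | 1519.93
5  | Frank | 245.41 
6  | Dave  | 560.04 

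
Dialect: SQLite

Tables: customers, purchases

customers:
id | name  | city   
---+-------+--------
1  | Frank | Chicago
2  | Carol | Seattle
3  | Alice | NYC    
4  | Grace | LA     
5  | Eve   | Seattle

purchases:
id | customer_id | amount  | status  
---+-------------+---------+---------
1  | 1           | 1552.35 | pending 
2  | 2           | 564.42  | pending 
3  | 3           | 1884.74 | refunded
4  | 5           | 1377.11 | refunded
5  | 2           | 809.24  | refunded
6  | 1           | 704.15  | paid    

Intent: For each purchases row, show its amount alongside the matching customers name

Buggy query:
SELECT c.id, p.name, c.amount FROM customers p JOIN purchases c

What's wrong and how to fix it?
Bug: JOIN with no ON clause produces a cartesian product; every purchases row pairs with every customers row

Fix: Specify the join condition linking the foreign key to the parent id

Corrected query:
SELECT c.id, p.name, c.amount FROM customers p JOIN purchases c ON c.customer_id = p.id

Result:
id | name  | amount 
---+-------+--------
1  | Frank | 1552.35
2  | Carol | 564.42 
3  | Alice | 1884.74
4  | Eve   | 1377.11
5  | Carol | 809.24 
6  | Frank | 704.15 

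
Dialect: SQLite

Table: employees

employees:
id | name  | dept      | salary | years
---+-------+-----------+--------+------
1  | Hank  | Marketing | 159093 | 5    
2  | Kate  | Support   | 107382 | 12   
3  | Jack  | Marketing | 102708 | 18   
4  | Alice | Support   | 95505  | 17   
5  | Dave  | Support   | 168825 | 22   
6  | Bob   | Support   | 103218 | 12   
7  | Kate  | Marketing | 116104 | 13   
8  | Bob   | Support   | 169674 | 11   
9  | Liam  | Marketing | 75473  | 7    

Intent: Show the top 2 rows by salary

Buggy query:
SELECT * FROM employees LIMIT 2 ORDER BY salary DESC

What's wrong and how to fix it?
Bug: LIMIT must come after ORDER BY

Fix: Swap the clauses: ORDER BY first, then LIMIT

Corrected query:
SELECT * FROM employees ORDER BY salary DESC LIMIT 2

Result:
id | name | dept    | salary | years
---+------+---------+--------+------
8  | Bob  | Support | 169674 | 11   
5  | Dave | Support | 168825 | 22   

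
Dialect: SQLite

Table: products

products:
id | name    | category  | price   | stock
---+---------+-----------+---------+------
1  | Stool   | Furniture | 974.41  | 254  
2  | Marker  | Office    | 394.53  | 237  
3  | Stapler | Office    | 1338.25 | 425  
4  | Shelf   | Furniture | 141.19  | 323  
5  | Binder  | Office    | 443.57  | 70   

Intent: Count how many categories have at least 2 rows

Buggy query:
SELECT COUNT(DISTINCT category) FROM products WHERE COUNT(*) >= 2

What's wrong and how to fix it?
Bug: WHERE filters individual rows, not groups, so a group-level COUNT is invalid there

Fix: Use a subquery that GROUPs and filters with HAVING, then count its rows

Corrected query:
SELECT COUNT(*) FROM (SELECT category FROM products GROUP BY category HAVING COUNT(*) >= 2)

Result:
COUNT(*)
--------
2       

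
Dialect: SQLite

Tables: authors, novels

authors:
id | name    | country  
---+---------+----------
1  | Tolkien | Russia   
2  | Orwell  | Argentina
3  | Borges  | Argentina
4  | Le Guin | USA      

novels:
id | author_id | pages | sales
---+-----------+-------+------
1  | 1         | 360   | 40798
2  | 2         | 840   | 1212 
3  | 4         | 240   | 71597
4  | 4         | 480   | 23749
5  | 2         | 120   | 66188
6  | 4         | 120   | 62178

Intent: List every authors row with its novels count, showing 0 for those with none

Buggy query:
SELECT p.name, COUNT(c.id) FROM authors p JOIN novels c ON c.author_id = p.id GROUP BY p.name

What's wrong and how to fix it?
Bug: INNER JOIN drops authors rows that have no matching novels rows

Fix: Switch to LEFT JOIN to retain unmatched parent rows

Corrected query:
SELECT p.name, COUNT(c.id) FROM authors p LEFT JOIN novels c ON c.author_id = p.id GROUP BY p.name

Result:
name    | COUNT(c.id)
--------+------------
Borges  | 0          
Le Guin | 3          
Orwell  | 2          
Tolkien | 1          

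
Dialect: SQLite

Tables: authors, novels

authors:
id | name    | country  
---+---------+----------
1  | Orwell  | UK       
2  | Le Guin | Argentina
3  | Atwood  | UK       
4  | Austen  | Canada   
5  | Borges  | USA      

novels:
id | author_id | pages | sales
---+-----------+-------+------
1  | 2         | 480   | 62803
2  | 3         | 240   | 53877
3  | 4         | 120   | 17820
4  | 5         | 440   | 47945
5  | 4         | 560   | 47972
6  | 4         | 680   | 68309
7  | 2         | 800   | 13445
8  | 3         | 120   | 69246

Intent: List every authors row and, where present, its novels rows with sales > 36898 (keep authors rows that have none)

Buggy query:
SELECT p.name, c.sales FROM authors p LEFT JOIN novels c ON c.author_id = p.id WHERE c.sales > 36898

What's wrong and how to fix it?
Bug: A WHERE condition on the right-hand table after LEFT JOIN drops unmatched parents

Fix: Put 'c.sales > 36898' in the JOIN's ON clause instead of WHERE

Corrected query:
SELECT p.name, c.sales FROM authors p LEFT JOIN novels c ON c.author_id = p.id AND c.sales > 36898

Result:
name    | sales
--------+------
Orwell  | NULL 
Le Guin | 62803
Atwood  | 53877
Atwood  | 69246
Austen  | 47972
Austen  | 68309
Borges  | 47945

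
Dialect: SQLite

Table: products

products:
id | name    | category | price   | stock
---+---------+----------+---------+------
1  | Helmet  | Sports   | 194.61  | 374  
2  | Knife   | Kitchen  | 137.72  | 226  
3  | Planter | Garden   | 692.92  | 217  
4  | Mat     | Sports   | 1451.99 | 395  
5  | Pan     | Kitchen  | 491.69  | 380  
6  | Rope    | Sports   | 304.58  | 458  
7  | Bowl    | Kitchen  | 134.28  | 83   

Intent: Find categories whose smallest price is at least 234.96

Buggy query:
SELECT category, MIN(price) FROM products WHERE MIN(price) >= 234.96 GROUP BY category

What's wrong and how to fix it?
Bug: MIN() in WHERE is a misuse of aggregate

Fix: Replace WHERE with HAVING after the GROUP BY

Corrected query:
SELECT category, MIN(price) FROM products GROUP BY category HAVING MIN(price) >= 234.96

Result:
category | MIN(price)
---------+-----------
Garden   | 692.92    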